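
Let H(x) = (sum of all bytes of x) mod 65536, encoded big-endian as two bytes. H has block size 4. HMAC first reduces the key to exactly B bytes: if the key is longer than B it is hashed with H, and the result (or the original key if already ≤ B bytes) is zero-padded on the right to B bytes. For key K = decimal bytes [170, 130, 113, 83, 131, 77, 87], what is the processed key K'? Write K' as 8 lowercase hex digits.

|K| = 7 > B = 4, so first hash the key.
H(K): sum = 170+130+113+83+131+77+87 = 791 → 03 17.
Zero-pad H(K) = 03 17 to 4 bytes: K' = 03 17 00 00.

03170000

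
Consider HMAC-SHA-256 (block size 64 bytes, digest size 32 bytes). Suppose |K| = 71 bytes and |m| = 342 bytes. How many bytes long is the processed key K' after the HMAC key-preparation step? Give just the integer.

Key is 71 > 64 bytes, so it is hashed to 32 bytes then zero-padded to 64: |K'| = 64.

64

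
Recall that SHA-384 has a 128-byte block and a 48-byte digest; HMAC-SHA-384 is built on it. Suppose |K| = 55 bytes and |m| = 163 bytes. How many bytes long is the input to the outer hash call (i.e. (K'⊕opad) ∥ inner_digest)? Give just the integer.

Key is 55 ≤ 128 bytes, zero-padded: |K'| = 128.
Outer input = (K'⊕opad) ∥ H(inner) → 128 + 48 = 176 bytes.

176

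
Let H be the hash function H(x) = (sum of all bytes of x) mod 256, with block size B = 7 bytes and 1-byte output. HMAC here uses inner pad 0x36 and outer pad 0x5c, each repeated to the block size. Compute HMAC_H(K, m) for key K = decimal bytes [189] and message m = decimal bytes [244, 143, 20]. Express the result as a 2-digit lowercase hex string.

6f

Key decimal bytes [189] = bd is 1 byte ≤ B = 7; zero-pad to 7 bytes: K' = bd 00 00 00 00 00 00.
K' ⊕ ipad = 8b 36 36 36 36 36 36.  K' ⊕ opad = e1 5c 5c 5c 5c 5c 5c.
Inner input = (K'⊕ipad) ∥ m = 8b 36 36 36 36 36 36 ∥ f4 8f 14.
Inner hash: sum = 139+54+54+54+54+54+54+244+143+20 = 870; mod 256 = 102 → 66.
Outer input = (K'⊕opad) ∥ inner = e1 5c 5c 5c 5c 5c 5c ∥ 66.
Outer hash (tag): sum = 225+92+92+92+92+92+92+102 = 879; mod 256 = 111 → 6f.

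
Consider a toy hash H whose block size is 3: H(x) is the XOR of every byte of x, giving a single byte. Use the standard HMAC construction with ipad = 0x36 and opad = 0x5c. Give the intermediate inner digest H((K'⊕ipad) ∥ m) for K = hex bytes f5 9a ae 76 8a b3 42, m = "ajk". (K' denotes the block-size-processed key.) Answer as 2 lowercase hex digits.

Key hex bytes f5 9a ae 76 8a b3 42 is 7 bytes > B = 3, so hash it first: H(key) = cc, then zero-pad to 3 bytes: K' = cc 00 00.
K' ⊕ ipad = fa 36 36.
Inner input = fa 36 36 ∥ 61 6a 6b.
Inner hash: XOR fa⊕36⊕36⊕61⊕6a⊕6b = 9a.

9a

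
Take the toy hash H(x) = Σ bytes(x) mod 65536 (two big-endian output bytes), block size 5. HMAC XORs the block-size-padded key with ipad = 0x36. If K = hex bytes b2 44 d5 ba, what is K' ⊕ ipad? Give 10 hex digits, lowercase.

8472e38c36

Key hex bytes b2 44 d5 ba is 4 bytes ≤ B = 5; zero-pad to 5 bytes: K' = b2 44 d5 ba 00.
XOR each byte with 0x36: b2⊕36=84, 44⊕36=72, d5⊕36=e3, ba⊕36=8c, 00⊕36=36.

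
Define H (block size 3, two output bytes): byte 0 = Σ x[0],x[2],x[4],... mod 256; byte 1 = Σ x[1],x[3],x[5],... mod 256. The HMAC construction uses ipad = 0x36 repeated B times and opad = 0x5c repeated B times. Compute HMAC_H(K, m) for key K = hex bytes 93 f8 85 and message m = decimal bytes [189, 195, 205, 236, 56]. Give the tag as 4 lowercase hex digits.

Key hex bytes 93 f8 85 is exactly B = 3 bytes: K' = 93 f8 85.
K' ⊕ ipad = a5 ce b3.  K' ⊕ opad = cf a4 d9.
Inner input = (K'⊕ipad) ∥ m = a5 ce b3 ∥ bd c3 cd ec 38.
Inner hash: even-index sum = 775 mod 256 = 7; odd-index sum = 656 mod 256 = 144 → 07 90.
Outer input = (K'⊕opad) ∥ inner = cf a4 d9 ∥ 07 90.
Outer hash (tag): even-index sum = 568 mod 256 = 56; odd-index sum = 171 mod 256 = 171 → 38 ab.

38ab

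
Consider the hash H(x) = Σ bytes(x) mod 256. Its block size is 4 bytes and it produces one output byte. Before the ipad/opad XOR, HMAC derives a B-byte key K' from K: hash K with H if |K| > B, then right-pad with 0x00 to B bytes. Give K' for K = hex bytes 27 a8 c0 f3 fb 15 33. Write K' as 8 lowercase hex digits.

|K| = 7 > B = 4, so first hash the key.
H(K): sum = 39+168+192+243+251+21+51 = 965; mod 256 = 197 → c5.
Zero-pad H(K) = c5 to 4 bytes: K' = c5 00 00 00.

c5000000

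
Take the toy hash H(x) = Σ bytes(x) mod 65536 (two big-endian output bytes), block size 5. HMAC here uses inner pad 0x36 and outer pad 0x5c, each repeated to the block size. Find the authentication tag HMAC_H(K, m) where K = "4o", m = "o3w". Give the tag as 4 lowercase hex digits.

Key "4o" = 34 6f is 2 bytes ≤ B = 5; zero-pad to 5 bytes: K' = 34 6f 00 00 00.
K' ⊕ ipad = 02 59 36 36 36.  K' ⊕ opad = 68 33 5c 5c 5c.
Inner input = (K'⊕ipad) ∥ m = 02 59 36 36 36 ∥ 6f 33 77.
Inner hash: sum = 2+89+54+54+54+111+51+119 = 534 → 02 16.
Outer input = (K'⊕opad) ∥ inner = 68 33 5c 5c 5c ∥ 02 16.
Outer hash (tag): sum = 104+51+92+92+92+2+22 = 455 → 01 c7.

01c7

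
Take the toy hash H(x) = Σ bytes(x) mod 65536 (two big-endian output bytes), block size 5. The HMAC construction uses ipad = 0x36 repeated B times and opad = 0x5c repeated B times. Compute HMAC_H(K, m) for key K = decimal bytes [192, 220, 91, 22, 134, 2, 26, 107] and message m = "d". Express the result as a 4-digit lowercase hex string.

0221

Key decimal bytes [192, 220, 91, 22, 134, 2, 26, 107] = c0 dc 5b 16 86 02 1a 6b is 8 bytes > B = 5, so hash it first: H(key) = 03 1a, then zero-pad to 5 bytes: K' = 03 1a 00 00 00.
K' ⊕ ipad = 35 2c 36 36 36.  K' ⊕ opad = 5f 46 5c 5c 5c.
Inner input = (K'⊕ipad) ∥ m = 35 2c 36 36 36 ∥ 64.
Inner hash: sum = 53+44+54+54+54+100 = 359 → 01 67.
Outer input = (K'⊕opad) ∥ inner = 5f 46 5c 5c 5c ∥ 01 67.
Outer hash (tag): sum = 95+70+92+92+92+1+103 = 545 → 02 21.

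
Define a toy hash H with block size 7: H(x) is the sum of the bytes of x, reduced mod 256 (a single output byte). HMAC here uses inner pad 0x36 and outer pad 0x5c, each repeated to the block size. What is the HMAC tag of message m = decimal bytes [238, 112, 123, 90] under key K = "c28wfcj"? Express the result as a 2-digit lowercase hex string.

Key "c28wfcj" = 63 32 38 77 66 63 6a is exactly B = 7 bytes: K' = 63 32 38 77 66 63 6a.
K' ⊕ ipad = 55 04 0e 41 50 55 5c.  K' ⊕ opad = 3f 6e 64 2b 3a 3f 36.
Inner input = (K'⊕ipad) ∥ m = 55 04 0e 41 50 55 5c ∥ ee 70 7b 5a.
Inner hash: sum = 85+4+14+65+80+85+92+238+112+123+90 = 988; mod 256 = 220 → dc.
Outer input = (K'⊕opad) ∥ inner = 3f 6e 64 2b 3a 3f 36 ∥ dc.
Outer hash (tag): sum = 63+110+100+43+58+63+54+220 = 711; mod 256 = 199 → c7.

c7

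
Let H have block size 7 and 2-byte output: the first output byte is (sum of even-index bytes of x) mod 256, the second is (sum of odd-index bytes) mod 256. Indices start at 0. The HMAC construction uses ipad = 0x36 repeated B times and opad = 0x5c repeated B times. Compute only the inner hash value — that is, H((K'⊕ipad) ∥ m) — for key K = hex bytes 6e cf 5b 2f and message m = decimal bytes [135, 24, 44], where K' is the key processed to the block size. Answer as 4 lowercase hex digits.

49fb

Key hex bytes 6e cf 5b 2f is 4 bytes ≤ B = 7; zero-pad to 7 bytes: K' = 6e cf 5b 2f 00 00 00.
K' ⊕ ipad = 58 f9 6d 19 36 36 36.
Inner input = 58 f9 6d 19 36 36 36 ∥ 87 18 2c.
Inner hash: even-index sum = 329 mod 256 = 73; odd-index sum = 507 mod 256 = 251 → 49 fb.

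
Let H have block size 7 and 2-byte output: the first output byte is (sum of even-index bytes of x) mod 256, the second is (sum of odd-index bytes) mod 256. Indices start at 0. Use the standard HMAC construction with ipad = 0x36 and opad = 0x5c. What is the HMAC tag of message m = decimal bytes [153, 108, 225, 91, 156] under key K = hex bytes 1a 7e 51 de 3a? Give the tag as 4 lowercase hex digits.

Key hex bytes 1a 7e 51 de 3a is 5 bytes ≤ B = 7; zero-pad to 7 bytes: K' = 1a 7e 51 de 3a 00 00.
K' ⊕ ipad = 2c 48 67 e8 0c 36 36.  K' ⊕ opad = 46 22 0d 82 66 5c 5c.
Inner input = (K'⊕ipad) ∥ m = 2c 48 67 e8 0c 36 36 ∥ 99 6c e1 5b 9c.
Inner hash: even-index sum = 412 mod 256 = 156; odd-index sum = 892 mod 256 = 124 → 9c 7c.
Outer input = (K'⊕opad) ∥ inner = 46 22 0d 82 66 5c 5c ∥ 9c 7c.
Outer hash (tag): even-index sum = 401 mod 256 = 145; odd-index sum = 412 mod 256 = 156 → 91 9c.

919c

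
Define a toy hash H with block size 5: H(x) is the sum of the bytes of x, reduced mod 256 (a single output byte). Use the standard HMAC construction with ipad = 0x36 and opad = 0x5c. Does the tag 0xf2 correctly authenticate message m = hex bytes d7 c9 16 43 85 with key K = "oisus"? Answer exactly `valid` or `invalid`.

valid

Key "oisus" = 6f 69 73 75 73 is exactly B = 5 bytes: K' = 6f 69 73 75 73.
K' ⊕ ipad = 59 5f 45 43 45; K' ⊕ opad = 33 35 2f 29 2f.
Inner hash: sum = 89+95+69+67+69+215+201+22+67+133 = 1027; mod 256 = 3 → 03.
Outer hash (recomputed tag): sum = 51+53+47+41+47+3 = 242 → f2.
Recomputed tag = f2; claimed = f2 → match.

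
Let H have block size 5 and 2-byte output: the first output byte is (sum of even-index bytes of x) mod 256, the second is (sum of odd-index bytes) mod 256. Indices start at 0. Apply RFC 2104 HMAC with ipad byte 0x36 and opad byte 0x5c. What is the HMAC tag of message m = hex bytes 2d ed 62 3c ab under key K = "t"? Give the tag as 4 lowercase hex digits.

Key "t" = 74 is 1 byte ≤ B = 5; zero-pad to 5 bytes: K' = 74 00 00 00 00.
K' ⊕ ipad = 42 36 36 36 36.  K' ⊕ opad = 28 5c 5c 5c 5c.
Inner input = (K'⊕ipad) ∥ m = 42 36 36 36 36 ∥ 2d ed 62 3c ab.
Inner hash: even-index sum = 471 mod 256 = 215; odd-index sum = 422 mod 256 = 166 → d7 a6.
Outer input = (K'⊕opad) ∥ inner = 28 5c 5c 5c 5c ∥ d7 a6.
Outer hash (tag): even-index sum = 390 mod 256 = 134; odd-index sum = 399 mod 256 = 143 → 86 8f.

868f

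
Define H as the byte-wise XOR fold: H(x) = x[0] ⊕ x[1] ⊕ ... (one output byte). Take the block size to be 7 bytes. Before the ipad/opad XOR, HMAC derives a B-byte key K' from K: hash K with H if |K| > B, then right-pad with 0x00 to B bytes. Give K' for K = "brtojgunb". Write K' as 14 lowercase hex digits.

7f000000000000

|K| = 9 > B = 7, so first hash the key.
H(K): XOR 62⊕72⊕74⊕6f⊕6a⊕67⊕75⊕6e⊕62 = 7f.
Zero-pad H(K) = 7f to 7 bytes: K' = 7f 00 00 00 00 00 00.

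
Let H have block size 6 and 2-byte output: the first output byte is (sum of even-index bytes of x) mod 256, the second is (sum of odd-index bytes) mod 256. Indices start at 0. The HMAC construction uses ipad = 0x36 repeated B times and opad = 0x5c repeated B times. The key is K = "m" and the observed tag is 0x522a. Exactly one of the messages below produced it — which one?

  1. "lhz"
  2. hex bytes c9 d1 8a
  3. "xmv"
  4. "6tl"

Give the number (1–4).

Key "m" = 6d is 1 byte ≤ B = 6; zero-pad to 6 bytes: K' = 6d 00 00 00 00 00.
K' ⊕ ipad = 5b 36 36 36 36 36; K' ⊕ opad = 31 5c 5c 5c 5c 5c.
m1: inner = H(5b 36 36 36 36 36 6c 68 7a) = ad 0a; tag = H(31 5c 5c 5c 5c 5c ad 0a) = 961e
m2: inner = H(5b 36 36 36 36 36 c9 d1 8a) = 1a 73; tag = H(31 5c 5c 5c 5c 5c 1a 73) = 0387
m3: inner = H(5b 36 36 36 36 36 78 6d 76) = b5 0f; tag = H(31 5c 5c 5c 5c 5c b5 0f) = 9e23
m4: inner = H(5b 36 36 36 36 36 36 74 6c) = 69 16; tag = H(31 5c 5c 5c 5c 5c 69 16) = 522a ← matches

4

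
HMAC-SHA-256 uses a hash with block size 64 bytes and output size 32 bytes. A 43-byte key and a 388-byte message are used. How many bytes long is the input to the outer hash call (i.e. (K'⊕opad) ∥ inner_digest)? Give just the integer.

Key is 43 ≤ 64 bytes, zero-padded: |K'| = 64.
Outer input = (K'⊕opad) ∥ H(inner) → 64 + 32 = 96 bytes.

96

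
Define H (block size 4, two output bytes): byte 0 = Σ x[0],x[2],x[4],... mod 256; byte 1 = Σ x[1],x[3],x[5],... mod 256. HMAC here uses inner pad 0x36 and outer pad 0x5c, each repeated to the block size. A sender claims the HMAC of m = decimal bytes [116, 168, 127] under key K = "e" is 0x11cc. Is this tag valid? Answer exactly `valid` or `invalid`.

valid

Key "e" = 65 is 1 byte ≤ B = 4; zero-pad to 4 bytes: K' = 65 00 00 00.
K' ⊕ ipad = 53 36 36 36; K' ⊕ opad = 39 5c 5c 5c.
Inner hash: even-index sum = 380 mod 256 = 124; odd-index sum = 276 mod 256 = 20 → 7c 14.
Outer hash (recomputed tag): even-index sum = 273 mod 256 = 17; odd-index sum = 204 mod 256 = 204 → 11 cc.
Recomputed tag = 11cc; claimed = 11cc → match.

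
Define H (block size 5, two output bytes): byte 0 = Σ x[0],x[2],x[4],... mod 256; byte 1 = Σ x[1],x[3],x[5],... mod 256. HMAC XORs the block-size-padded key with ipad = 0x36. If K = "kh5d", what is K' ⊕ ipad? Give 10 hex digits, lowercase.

Key "kh5d" = 6b 68 35 64 is 4 bytes ≤ B = 5; zero-pad to 5 bytes: K' = 6b 68 35 64 00.
XOR each byte with 0x36: 6b⊕36=5d, 68⊕36=5e, 35⊕36=03, 64⊕36=52, 00⊕36=36.

5d5e035236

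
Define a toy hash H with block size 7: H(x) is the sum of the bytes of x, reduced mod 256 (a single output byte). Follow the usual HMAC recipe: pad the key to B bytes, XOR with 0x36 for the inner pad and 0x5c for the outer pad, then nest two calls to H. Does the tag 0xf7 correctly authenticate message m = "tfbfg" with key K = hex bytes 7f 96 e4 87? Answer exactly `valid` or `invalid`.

Key hex bytes 7f 96 e4 87 is 4 bytes ≤ B = 7; zero-pad to 7 bytes: K' = 7f 96 e4 87 00 00 00.
K' ⊕ ipad = 49 a0 d2 b1 36 36 36; K' ⊕ opad = 23 ca b8 db 5c 5c 5c.
Inner hash: sum = 73+160+210+177+54+54+54+116+102+98+102+103 = 1303; mod 256 = 23 → 17.
Outer hash (recomputed tag): sum = 35+202+184+219+92+92+92+23 = 939; mod 256 = 171 → ab.
Recomputed tag = ab; claimed = f7 → mismatch.

invalid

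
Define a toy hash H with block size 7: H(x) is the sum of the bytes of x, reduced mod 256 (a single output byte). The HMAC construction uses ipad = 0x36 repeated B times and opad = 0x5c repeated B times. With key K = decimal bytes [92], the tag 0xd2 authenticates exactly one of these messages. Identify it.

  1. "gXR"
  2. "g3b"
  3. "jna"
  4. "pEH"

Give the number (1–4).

2

Key decimal bytes [92] = 5c is 1 byte ≤ B = 7; zero-pad to 7 bytes: K' = 5c 00 00 00 00 00 00.
K' ⊕ ipad = 6a 36 36 36 36 36 36; K' ⊕ opad = 00 5c 5c 5c 5c 5c 5c.
m1: inner = H(6a 36 36 36 36 36 36 67 58 52) = bf; tag = H(00 5c 5c 5c 5c 5c 5c bf) = e7
m2: inner = H(6a 36 36 36 36 36 36 67 33 62) = aa; tag = H(00 5c 5c 5c 5c 5c 5c aa) = d2 ← matches
m3: inner = H(6a 36 36 36 36 36 36 6a 6e 61) = e7; tag = H(00 5c 5c 5c 5c 5c 5c e7) = 0f
m4: inner = H(6a 36 36 36 36 36 36 70 45 48) = ab; tag = H(00 5c 5c 5c 5c 5c 5c ab) = d3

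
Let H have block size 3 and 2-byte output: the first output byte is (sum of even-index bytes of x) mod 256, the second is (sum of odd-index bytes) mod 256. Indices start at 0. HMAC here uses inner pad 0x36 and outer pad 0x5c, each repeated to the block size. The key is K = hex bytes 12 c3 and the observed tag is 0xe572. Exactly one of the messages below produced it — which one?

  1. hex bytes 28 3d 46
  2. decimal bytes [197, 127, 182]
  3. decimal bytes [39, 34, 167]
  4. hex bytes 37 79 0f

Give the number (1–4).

4

Key hex bytes 12 c3 is 2 bytes ≤ B = 3; zero-pad to 3 bytes: K' = 12 c3 00.
K' ⊕ ipad = 24 f5 36; K' ⊕ opad = 4e 9f 5c.
m1: inner = H(24 f5 36 28 3d 46) = 97 63; tag = H(4e 9f 5c 97 63) = 0d36
m2: inner = H(24 f5 36 c5 7f b6) = d9 70; tag = H(4e 9f 5c d9 70) = 1a78
m3: inner = H(24 f5 36 27 22 a7) = 7c c3; tag = H(4e 9f 5c 7c c3) = 6d1b
m4: inner = H(24 f5 36 37 79 0f) = d3 3b; tag = H(4e 9f 5c d3 3b) = e572 ← matches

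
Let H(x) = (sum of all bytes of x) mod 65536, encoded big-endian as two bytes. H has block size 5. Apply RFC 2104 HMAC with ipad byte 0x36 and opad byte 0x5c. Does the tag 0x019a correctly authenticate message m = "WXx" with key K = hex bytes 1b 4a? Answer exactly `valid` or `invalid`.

invalid

Key hex bytes 1b 4a is 2 bytes ≤ B = 5; zero-pad to 5 bytes: K' = 1b 4a 00 00 00.
K' ⊕ ipad = 2d 7c 36 36 36; K' ⊕ opad = 47 16 5c 5c 5c.
Inner hash: sum = 45+124+54+54+54+87+88+120 = 626 → 02 72.
Outer hash (recomputed tag): sum = 71+22+92+92+92+2+114 = 485 → 01 e5.
Recomputed tag = 01e5; claimed = 019a → mismatch.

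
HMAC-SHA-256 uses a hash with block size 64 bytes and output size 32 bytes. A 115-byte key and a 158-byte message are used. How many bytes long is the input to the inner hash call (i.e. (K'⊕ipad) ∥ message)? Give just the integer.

Key is 115 > 64 bytes, so it is hashed to 32 bytes then zero-padded to 64: |K'| = 64.
Inner input = (K'⊕ipad) ∥ m → 64 + 158 = 222 bytes.

222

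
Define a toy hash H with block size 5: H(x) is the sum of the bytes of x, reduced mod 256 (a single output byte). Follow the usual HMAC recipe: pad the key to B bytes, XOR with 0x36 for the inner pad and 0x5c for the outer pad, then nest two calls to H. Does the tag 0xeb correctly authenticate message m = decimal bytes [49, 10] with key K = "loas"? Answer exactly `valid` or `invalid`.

Key "loas" = 6c 6f 61 73 is 4 bytes ≤ B = 5; zero-pad to 5 bytes: K' = 6c 6f 61 73 00.
K' ⊕ ipad = 5a 59 57 45 36; K' ⊕ opad = 30 33 3d 2f 5c.
Inner hash: sum = 90+89+87+69+54+49+10 = 448; mod 256 = 192 → c0.
Outer hash (recomputed tag): sum = 48+51+61+47+92+192 = 491; mod 256 = 235 → eb.
Recomputed tag = eb; claimed = eb → match.

valid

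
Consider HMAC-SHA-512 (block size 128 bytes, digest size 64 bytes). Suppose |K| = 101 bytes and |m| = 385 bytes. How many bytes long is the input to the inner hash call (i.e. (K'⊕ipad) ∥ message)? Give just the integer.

513

Key is 101 ≤ 128 bytes, zero-padded: |K'| = 128.
Inner input = (K'⊕ipad) ∥ m → 128 + 385 = 513 bytes.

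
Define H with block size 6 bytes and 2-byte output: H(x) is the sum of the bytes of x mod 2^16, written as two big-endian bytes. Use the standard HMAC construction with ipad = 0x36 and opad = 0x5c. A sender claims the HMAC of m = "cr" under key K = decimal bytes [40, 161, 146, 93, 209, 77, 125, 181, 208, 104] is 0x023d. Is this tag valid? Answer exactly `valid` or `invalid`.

Key decimal bytes [40, 161, 146, 93, 209, 77, 125, 181, 208, 104] = 28 a1 92 5d d1 4d 7d b5 d0 68 is 10 bytes > B = 6, so hash it first: H(key) = 05 40, then zero-pad to 6 bytes: K' = 05 40 00 00 00 00.
K' ⊕ ipad = 33 76 36 36 36 36; K' ⊕ opad = 59 1c 5c 5c 5c 5c.
Inner hash: sum = 51+118+54+54+54+54+99+114 = 598 → 02 56.
Outer hash (recomputed tag): sum = 89+28+92+92+92+92+2+86 = 573 → 02 3d.
Recomputed tag = 023d; claimed = 023d → match.

valid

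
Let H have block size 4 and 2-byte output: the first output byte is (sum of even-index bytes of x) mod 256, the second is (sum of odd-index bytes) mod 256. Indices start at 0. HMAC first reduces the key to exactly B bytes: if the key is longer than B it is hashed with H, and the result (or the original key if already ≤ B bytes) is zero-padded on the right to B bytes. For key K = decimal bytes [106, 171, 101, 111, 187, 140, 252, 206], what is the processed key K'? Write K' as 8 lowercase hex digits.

86740000

|K| = 8 > B = 4, so first hash the key.
H(K): even-index sum = 646 mod 256 = 134; odd-index sum = 628 mod 256 = 116 → 86 74.
Zero-pad H(K) = 86 74 to 4 bytes: K' = 86 74 00 00.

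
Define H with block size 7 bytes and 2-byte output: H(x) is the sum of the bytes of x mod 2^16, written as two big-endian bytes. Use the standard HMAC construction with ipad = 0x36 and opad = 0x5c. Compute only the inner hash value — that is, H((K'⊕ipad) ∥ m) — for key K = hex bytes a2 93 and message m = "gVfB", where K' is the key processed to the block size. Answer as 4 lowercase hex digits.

03ac

Key hex bytes a2 93 is 2 bytes ≤ B = 7; zero-pad to 7 bytes: K' = a2 93 00 00 00 00 00.
K' ⊕ ipad = 94 a5 36 36 36 36 36.
Inner input = 94 a5 36 36 36 36 36 ∥ 67 56 66 42.
Inner hash: sum = 148+165+54+54+54+54+54+103+86+102+66 = 940 → 03 ac.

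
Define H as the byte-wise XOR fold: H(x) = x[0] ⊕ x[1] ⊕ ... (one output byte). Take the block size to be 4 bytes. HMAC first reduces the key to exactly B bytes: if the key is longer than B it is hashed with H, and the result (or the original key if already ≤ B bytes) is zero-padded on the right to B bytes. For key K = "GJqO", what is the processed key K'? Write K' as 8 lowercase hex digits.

Key "GJqO" = 47 4a 71 4f is exactly B = 4 bytes: K' = 47 4a 71 4f.

474a714f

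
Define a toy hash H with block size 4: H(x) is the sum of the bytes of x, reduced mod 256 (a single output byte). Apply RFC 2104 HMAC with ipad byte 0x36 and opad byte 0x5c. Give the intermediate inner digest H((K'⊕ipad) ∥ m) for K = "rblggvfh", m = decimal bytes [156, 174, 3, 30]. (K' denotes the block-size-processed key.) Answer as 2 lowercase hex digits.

71

Key "rblggvfh" = 72 62 6c 67 67 76 66 68 is 8 bytes > B = 4, so hash it first: H(key) = 52, then zero-pad to 4 bytes: K' = 52 00 00 00.
K' ⊕ ipad = 64 36 36 36.
Inner input = 64 36 36 36 ∥ 9c ae 03 1e.
Inner hash: sum = 100+54+54+54+156+174+3+30 = 625; mod 256 = 113 → 71.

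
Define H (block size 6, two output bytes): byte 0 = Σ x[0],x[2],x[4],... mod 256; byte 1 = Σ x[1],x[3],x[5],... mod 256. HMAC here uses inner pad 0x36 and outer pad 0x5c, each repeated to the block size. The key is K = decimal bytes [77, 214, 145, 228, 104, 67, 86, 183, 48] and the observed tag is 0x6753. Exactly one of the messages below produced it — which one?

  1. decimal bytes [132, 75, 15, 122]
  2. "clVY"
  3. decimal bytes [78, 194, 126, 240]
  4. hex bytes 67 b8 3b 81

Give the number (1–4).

Key decimal bytes [77, 214, 145, 228, 104, 67, 86, 183, 48] = 4d d6 91 e4 68 43 56 b7 30 is 9 bytes > B = 6, so hash it first: H(key) = cc b4, then zero-pad to 6 bytes: K' = cc b4 00 00 00 00.
K' ⊕ ipad = fa 82 36 36 36 36; K' ⊕ opad = 90 e8 5c 5c 5c 5c.
m1: inner = H(fa 82 36 36 36 36 84 4b 0f 7a) = f9 b3; tag = H(90 e8 5c 5c 5c 5c f9 b3) = 4153
m2: inner = H(fa 82 36 36 36 36 63 6c 56 59) = 1f b3; tag = H(90 e8 5c 5c 5c 5c 1f b3) = 6753 ← matches
m3: inner = H(fa 82 36 36 36 36 4e c2 7e f0) = 32 a0; tag = H(90 e8 5c 5c 5c 5c 32 a0) = 7a40
m4: inner = H(fa 82 36 36 36 36 67 b8 3b 81) = 08 27; tag = H(90 e8 5c 5c 5c 5c 08 27) = 50c7

2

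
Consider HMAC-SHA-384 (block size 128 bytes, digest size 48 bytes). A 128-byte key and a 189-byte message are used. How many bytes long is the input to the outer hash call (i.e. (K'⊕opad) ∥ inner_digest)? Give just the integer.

176

Key is 128 ≤ 128 bytes, zero-padded: |K'| = 128.
Outer input = (K'⊕opad) ∥ H(inner) → 128 + 48 = 176 bytes.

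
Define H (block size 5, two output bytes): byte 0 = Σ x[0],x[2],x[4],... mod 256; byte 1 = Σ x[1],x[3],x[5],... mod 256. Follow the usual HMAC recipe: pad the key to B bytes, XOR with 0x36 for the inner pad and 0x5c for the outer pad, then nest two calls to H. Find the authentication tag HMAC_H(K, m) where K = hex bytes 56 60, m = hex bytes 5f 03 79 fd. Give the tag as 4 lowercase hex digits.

Key hex bytes 56 60 is 2 bytes ≤ B = 5; zero-pad to 5 bytes: K' = 56 60 00 00 00.
K' ⊕ ipad = 60 56 36 36 36.  K' ⊕ opad = 0a 3c 5c 5c 5c.
Inner input = (K'⊕ipad) ∥ m = 60 56 36 36 36 ∥ 5f 03 79 fd.
Inner hash: even-index sum = 460 mod 256 = 204; odd-index sum = 356 mod 256 = 100 → cc 64.
Outer input = (K'⊕opad) ∥ inner = 0a 3c 5c 5c 5c ∥ cc 64.
Outer hash (tag): even-index sum = 294 mod 256 = 38; odd-index sum = 356 mod 256 = 100 → 26 64.

2664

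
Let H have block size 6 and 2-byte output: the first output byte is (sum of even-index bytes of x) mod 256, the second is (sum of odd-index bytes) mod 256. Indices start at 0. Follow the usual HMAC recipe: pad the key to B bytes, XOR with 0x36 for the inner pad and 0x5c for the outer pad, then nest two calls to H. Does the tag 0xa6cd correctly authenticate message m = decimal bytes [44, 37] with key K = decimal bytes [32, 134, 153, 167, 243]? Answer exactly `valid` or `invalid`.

valid

Key decimal bytes [32, 134, 153, 167, 243] = 20 86 99 a7 f3 is 5 bytes ≤ B = 6; zero-pad to 6 bytes: K' = 20 86 99 a7 f3 00.
K' ⊕ ipad = 16 b0 af 91 c5 36; K' ⊕ opad = 7c da c5 fb af 5c.
Inner hash: even-index sum = 438 mod 256 = 182; odd-index sum = 412 mod 256 = 156 → b6 9c.
Outer hash (recomputed tag): even-index sum = 678 mod 256 = 166; odd-index sum = 717 mod 256 = 205 → a6 cd.
Recomputed tag = a6cd; claimed = a6cd → match.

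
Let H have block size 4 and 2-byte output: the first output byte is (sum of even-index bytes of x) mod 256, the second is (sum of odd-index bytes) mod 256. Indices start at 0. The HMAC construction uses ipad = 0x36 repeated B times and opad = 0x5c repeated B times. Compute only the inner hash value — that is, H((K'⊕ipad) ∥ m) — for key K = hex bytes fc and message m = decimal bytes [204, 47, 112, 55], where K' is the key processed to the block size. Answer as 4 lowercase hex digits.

Key hex bytes fc is 1 byte ≤ B = 4; zero-pad to 4 bytes: K' = fc 00 00 00.
K' ⊕ ipad = ca 36 36 36.
Inner input = ca 36 36 36 ∥ cc 2f 70 37.
Inner hash: even-index sum = 572 mod 256 = 60; odd-index sum = 210 mod 256 = 210 → 3c d2.

3cd2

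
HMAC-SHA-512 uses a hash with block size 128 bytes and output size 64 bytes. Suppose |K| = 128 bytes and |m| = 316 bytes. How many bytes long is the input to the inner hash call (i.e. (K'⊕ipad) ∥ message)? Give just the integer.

444

Key is 128 ≤ 128 bytes, zero-padded: |K'| = 128.
Inner input = (K'⊕ipad) ∥ m → 128 + 316 = 444 bytes.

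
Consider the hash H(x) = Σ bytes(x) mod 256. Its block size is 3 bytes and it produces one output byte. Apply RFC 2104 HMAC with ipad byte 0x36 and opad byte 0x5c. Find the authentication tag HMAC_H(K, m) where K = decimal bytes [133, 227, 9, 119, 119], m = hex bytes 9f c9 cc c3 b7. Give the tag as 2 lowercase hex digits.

Key decimal bytes [133, 227, 9, 119, 119] = 85 e3 09 77 77 is 5 bytes > B = 3, so hash it first: H(key) = 5f, then zero-pad to 3 bytes: K' = 5f 00 00.
K' ⊕ ipad = 69 36 36.  K' ⊕ opad = 03 5c 5c.
Inner input = (K'⊕ipad) ∥ m = 69 36 36 ∥ 9f c9 cc c3 b7.
Inner hash: sum = 105+54+54+159+201+204+195+183 = 1155; mod 256 = 131 → 83.
Outer input = (K'⊕opad) ∥ inner = 03 5c 5c ∥ 83.
Outer hash (tag): sum = 3+92+92+131 = 318; mod 256 = 62 → 3e.

3e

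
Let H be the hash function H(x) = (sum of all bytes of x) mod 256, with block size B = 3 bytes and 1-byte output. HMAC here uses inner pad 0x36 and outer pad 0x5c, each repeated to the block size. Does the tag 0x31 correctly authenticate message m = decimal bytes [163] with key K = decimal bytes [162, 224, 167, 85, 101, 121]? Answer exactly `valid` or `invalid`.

Key decimal bytes [162, 224, 167, 85, 101, 121] = a2 e0 a7 55 65 79 is 6 bytes > B = 3, so hash it first: H(key) = 5c, then zero-pad to 3 bytes: K' = 5c 00 00.
K' ⊕ ipad = 6a 36 36; K' ⊕ opad = 00 5c 5c.
Inner hash: sum = 106+54+54+163 = 377; mod 256 = 121 → 79.
Outer hash (recomputed tag): sum = 0+92+92+121 = 305; mod 256 = 49 → 31.
Recomputed tag = 31; claimed = 31 → match.

valid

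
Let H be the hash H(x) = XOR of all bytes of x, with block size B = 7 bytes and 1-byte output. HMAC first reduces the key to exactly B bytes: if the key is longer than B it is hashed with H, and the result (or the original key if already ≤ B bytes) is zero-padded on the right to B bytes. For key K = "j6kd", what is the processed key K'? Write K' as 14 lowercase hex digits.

6a366b64000000

Key "j6kd" = 6a 36 6b 64 is 4 bytes ≤ B = 7; zero-pad to 7 bytes: K' = 6a 36 6b 64 00 00 00.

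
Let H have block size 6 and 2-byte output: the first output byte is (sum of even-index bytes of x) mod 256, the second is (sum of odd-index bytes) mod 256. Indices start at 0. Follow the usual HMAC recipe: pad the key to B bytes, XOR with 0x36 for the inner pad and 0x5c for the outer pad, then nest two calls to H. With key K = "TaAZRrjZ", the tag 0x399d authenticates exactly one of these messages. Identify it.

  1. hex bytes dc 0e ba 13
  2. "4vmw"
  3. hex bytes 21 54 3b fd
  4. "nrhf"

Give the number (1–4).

Key "TaAZRrjZ" = 54 61 41 5a 52 72 6a 5a is 8 bytes > B = 6, so hash it first: H(key) = 51 87, then zero-pad to 6 bytes: K' = 51 87 00 00 00 00.
K' ⊕ ipad = 67 b1 36 36 36 36; K' ⊕ opad = 0d db 5c 5c 5c 5c.
m1: inner = H(67 b1 36 36 36 36 dc 0e ba 13) = 69 3e; tag = H(0d db 5c 5c 5c 5c 69 3e) = 2ed1
m2: inner = H(67 b1 36 36 36 36 34 76 6d 77) = 74 0a; tag = H(0d db 5c 5c 5c 5c 74 0a) = 399d ← matches
m3: inner = H(67 b1 36 36 36 36 21 54 3b fd) = 2f 6e; tag = H(0d db 5c 5c 5c 5c 2f 6e) = f401
m4: inner = H(67 b1 36 36 36 36 6e 72 68 66) = a9 f5; tag = H(0d db 5c 5c 5c 5c a9 f5) = 6e88

2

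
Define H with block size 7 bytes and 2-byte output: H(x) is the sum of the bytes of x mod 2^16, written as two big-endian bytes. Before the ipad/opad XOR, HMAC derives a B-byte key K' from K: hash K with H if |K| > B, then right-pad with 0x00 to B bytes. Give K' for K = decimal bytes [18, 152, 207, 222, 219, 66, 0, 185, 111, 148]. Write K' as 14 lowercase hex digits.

|K| = 10 > B = 7, so first hash the key.
H(K): sum = 18+152+207+222+219+66+0+185+111+148 = 1328 → 05 30.
Zero-pad H(K) = 05 30 to 7 bytes: K' = 05 30 00 00 00 00 00.

05300000000000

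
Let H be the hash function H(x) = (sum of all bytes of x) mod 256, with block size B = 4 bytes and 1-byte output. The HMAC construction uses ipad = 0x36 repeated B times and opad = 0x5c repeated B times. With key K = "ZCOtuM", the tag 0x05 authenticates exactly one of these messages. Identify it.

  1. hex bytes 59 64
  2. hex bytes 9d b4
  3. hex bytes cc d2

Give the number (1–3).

1

Key "ZCOtuM" = 5a 43 4f 74 75 4d is 6 bytes > B = 4, so hash it first: H(key) = 22, then zero-pad to 4 bytes: K' = 22 00 00 00.
K' ⊕ ipad = 14 36 36 36; K' ⊕ opad = 7e 5c 5c 5c.
m1: inner = H(14 36 36 36 59 64) = 73; tag = H(7e 5c 5c 5c 73) = 05 ← matches
m2: inner = H(14 36 36 36 9d b4) = 07; tag = H(7e 5c 5c 5c 07) = 99
m3: inner = H(14 36 36 36 cc d2) = 54; tag = H(7e 5c 5c 5c 54) = e6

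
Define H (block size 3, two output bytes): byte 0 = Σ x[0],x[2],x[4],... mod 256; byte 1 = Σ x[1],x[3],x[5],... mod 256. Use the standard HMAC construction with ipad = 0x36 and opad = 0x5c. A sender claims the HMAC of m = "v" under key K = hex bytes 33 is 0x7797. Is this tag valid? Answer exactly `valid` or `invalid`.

valid

Key hex bytes 33 is 1 byte ≤ B = 3; zero-pad to 3 bytes: K' = 33 00 00.
K' ⊕ ipad = 05 36 36; K' ⊕ opad = 6f 5c 5c.
Inner hash: even-index sum = 59 mod 256 = 59; odd-index sum = 172 mod 256 = 172 → 3b ac.
Outer hash (recomputed tag): even-index sum = 375 mod 256 = 119; odd-index sum = 151 mod 256 = 151 → 77 97.
Recomputed tag = 7797; claimed = 7797 → match.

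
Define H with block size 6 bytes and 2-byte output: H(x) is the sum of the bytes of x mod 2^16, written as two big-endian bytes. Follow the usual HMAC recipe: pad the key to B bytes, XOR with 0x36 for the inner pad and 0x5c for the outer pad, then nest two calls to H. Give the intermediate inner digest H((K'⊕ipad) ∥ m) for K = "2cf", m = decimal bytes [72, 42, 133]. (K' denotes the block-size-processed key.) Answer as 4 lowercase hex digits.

0242

Key "2cf" = 32 63 66 is 3 bytes ≤ B = 6; zero-pad to 6 bytes: K' = 32 63 66 00 00 00.
K' ⊕ ipad = 04 55 50 36 36 36.
Inner input = 04 55 50 36 36 36 ∥ 48 2a 85.
Inner hash: sum = 4+85+80+54+54+54+72+42+133 = 578 → 02 42.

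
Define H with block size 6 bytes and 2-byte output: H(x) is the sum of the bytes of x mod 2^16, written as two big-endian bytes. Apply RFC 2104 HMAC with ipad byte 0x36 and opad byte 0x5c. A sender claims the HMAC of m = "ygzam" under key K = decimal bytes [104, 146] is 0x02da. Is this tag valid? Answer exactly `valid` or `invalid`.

invalid

Key decimal bytes [104, 146] = 68 92 is 2 bytes ≤ B = 6; zero-pad to 6 bytes: K' = 68 92 00 00 00 00.
K' ⊕ ipad = 5e a4 36 36 36 36; K' ⊕ opad = 34 ce 5c 5c 5c 5c.
Inner hash: sum = 94+164+54+54+54+54+121+103+122+97+109 = 1026 → 04 02.
Outer hash (recomputed tag): sum = 52+206+92+92+92+92+4+2 = 632 → 02 78.
Recomputed tag = 0278; claimed = 02da → mismatch.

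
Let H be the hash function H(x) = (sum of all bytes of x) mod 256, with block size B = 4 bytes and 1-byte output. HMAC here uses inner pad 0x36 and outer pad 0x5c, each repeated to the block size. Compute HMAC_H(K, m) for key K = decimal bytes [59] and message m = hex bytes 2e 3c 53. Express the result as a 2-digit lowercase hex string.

e7

Key decimal bytes [59] = 3b is 1 byte ≤ B = 4; zero-pad to 4 bytes: K' = 3b 00 00 00.
K' ⊕ ipad = 0d 36 36 36.  K' ⊕ opad = 67 5c 5c 5c.
Inner input = (K'⊕ipad) ∥ m = 0d 36 36 36 ∥ 2e 3c 53.
Inner hash: sum = 13+54+54+54+46+60+83 = 364; mod 256 = 108 → 6c.
Outer input = (K'⊕opad) ∥ inner = 67 5c 5c 5c ∥ 6c.
Outer hash (tag): sum = 103+92+92+92+108 = 487; mod 256 = 231 → e7.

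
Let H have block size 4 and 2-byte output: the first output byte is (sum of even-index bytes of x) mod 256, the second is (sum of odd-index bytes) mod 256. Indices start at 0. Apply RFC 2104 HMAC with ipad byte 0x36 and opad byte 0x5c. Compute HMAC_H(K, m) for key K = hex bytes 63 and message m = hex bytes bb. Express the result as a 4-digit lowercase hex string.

Key hex bytes 63 is 1 byte ≤ B = 4; zero-pad to 4 bytes: K' = 63 00 00 00.
K' ⊕ ipad = 55 36 36 36.  K' ⊕ opad = 3f 5c 5c 5c.
Inner input = (K'⊕ipad) ∥ m = 55 36 36 36 ∥ bb.
Inner hash: even-index sum = 326 mod 256 = 70; odd-index sum = 108 mod 256 = 108 → 46 6c.
Outer input = (K'⊕opad) ∥ inner = 3f 5c 5c 5c ∥ 46 6c.
Outer hash (tag): even-index sum = 225 mod 256 = 225; odd-index sum = 292 mod 256 = 36 → e1 24.

e124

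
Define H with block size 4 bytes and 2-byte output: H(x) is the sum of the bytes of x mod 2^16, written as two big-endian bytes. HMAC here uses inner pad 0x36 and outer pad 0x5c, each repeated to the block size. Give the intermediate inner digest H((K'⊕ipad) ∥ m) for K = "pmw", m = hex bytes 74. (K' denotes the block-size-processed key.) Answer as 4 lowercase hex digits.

018c

Key "pmw" = 70 6d 77 is 3 bytes ≤ B = 4; zero-pad to 4 bytes: K' = 70 6d 77 00.
K' ⊕ ipad = 46 5b 41 36.
Inner input = 46 5b 41 36 ∥ 74.
Inner hash: sum = 70+91+65+54+116 = 396 → 01 8c.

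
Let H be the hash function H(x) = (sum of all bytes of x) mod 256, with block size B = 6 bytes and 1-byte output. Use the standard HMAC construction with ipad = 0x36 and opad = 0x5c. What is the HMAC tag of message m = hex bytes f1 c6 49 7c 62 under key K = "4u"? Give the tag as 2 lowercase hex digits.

fc

Key "4u" = 34 75 is 2 bytes ≤ B = 6; zero-pad to 6 bytes: K' = 34 75 00 00 00 00.
K' ⊕ ipad = 02 43 36 36 36 36.  K' ⊕ opad = 68 29 5c 5c 5c 5c.
Inner input = (K'⊕ipad) ∥ m = 02 43 36 36 36 36 ∥ f1 c6 49 7c 62.
Inner hash: sum = 2+67+54+54+54+54+241+198+73+124+98 = 1019; mod 256 = 251 → fb.
Outer input = (K'⊕opad) ∥ inner = 68 29 5c 5c 5c 5c ∥ fb.
Outer hash (tag): sum = 104+41+92+92+92+92+251 = 764; mod 256 = 252 → fc.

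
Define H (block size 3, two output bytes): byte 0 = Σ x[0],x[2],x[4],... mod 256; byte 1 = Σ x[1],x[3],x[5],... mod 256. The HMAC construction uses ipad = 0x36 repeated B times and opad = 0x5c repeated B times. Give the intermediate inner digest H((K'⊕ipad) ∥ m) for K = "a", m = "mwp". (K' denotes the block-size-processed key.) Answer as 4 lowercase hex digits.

0413

Key "a" = 61 is 1 byte ≤ B = 3; zero-pad to 3 bytes: K' = 61 00 00.
K' ⊕ ipad = 57 36 36.
Inner input = 57 36 36 ∥ 6d 77 70.
Inner hash: even-index sum = 260 mod 256 = 4; odd-index sum = 275 mod 256 = 19 → 04 13.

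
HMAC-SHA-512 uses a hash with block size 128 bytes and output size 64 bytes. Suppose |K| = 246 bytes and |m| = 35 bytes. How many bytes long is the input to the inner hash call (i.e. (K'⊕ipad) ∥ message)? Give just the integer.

163

Key is 246 > 128 bytes, so it is hashed to 64 bytes then zero-padded to 128: |K'| = 128.
Inner input = (K'⊕ipad) ∥ m → 128 + 35 = 163 bytes.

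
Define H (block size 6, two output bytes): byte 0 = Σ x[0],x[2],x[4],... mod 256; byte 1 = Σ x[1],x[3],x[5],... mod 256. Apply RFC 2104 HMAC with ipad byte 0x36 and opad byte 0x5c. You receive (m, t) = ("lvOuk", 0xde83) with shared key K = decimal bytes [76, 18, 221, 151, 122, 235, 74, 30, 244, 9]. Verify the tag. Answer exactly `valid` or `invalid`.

valid

Key decimal bytes [76, 18, 221, 151, 122, 235, 74, 30, 244, 9] = 4c 12 dd 97 7a eb 4a 1e f4 09 is 10 bytes > B = 6, so hash it first: H(key) = e1 bb, then zero-pad to 6 bytes: K' = e1 bb 00 00 00 00.
K' ⊕ ipad = d7 8d 36 36 36 36; K' ⊕ opad = bd e7 5c 5c 5c 5c.
Inner hash: even-index sum = 617 mod 256 = 105; odd-index sum = 484 mod 256 = 228 → 69 e4.
Outer hash (recomputed tag): even-index sum = 478 mod 256 = 222; odd-index sum = 643 mod 256 = 131 → de 83.
Recomputed tag = de83; claimed = de83 → match.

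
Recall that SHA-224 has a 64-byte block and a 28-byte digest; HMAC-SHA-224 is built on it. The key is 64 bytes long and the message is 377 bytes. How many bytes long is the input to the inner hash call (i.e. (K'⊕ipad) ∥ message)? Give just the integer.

Key is 64 ≤ 64 bytes, zero-padded: |K'| = 64.
Inner input = (K'⊕ipad) ∥ m → 64 + 377 = 441 bytes.

441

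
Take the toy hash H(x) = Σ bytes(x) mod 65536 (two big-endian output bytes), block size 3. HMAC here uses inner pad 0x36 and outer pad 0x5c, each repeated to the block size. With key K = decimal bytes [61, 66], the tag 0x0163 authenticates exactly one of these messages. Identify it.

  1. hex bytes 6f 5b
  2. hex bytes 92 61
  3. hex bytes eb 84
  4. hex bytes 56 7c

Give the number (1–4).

4

Key decimal bytes [61, 66] = 3d 42 is 2 bytes ≤ B = 3; zero-pad to 3 bytes: K' = 3d 42 00.
K' ⊕ ipad = 0b 74 36; K' ⊕ opad = 61 1e 5c.
m1: inner = H(0b 74 36 6f 5b) = 01 7f; tag = H(61 1e 5c 01 7f) = 015b
m2: inner = H(0b 74 36 92 61) = 01 a8; tag = H(61 1e 5c 01 a8) = 0184
m3: inner = H(0b 74 36 eb 84) = 02 24; tag = H(61 1e 5c 02 24) = 0101
m4: inner = H(0b 74 36 56 7c) = 01 87; tag = H(61 1e 5c 01 87) = 0163 ← matches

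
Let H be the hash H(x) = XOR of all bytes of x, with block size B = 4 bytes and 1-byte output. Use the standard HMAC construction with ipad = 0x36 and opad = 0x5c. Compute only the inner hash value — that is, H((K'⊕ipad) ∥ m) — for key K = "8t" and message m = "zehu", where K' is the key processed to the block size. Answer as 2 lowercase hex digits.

4e

Key "8t" = 38 74 is 2 bytes ≤ B = 4; zero-pad to 4 bytes: K' = 38 74 00 00.
K' ⊕ ipad = 0e 42 36 36.
Inner input = 0e 42 36 36 ∥ 7a 65 68 75.
Inner hash: XOR 0e⊕42⊕36⊕36⊕7a⊕65⊕68⊕75 = 4e.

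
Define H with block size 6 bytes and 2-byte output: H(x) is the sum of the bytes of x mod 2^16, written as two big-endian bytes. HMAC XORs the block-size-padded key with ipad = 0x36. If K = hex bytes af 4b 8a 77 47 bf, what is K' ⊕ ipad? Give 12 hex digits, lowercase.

997dbc417189

Key hex bytes af 4b 8a 77 47 bf is exactly B = 6 bytes: K' = af 4b 8a 77 47 bf.
XOR each byte with 0x36: af⊕36=99, 4b⊕36=7d, 8a⊕36=bc, 77⊕36=41, 47⊕36=71, bf⊕36=89.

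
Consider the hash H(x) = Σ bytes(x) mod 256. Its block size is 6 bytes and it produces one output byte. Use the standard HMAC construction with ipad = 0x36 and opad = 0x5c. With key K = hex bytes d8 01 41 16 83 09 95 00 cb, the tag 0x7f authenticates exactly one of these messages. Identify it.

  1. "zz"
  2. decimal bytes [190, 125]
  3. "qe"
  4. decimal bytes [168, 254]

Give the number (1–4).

2

Key hex bytes d8 01 41 16 83 09 95 00 cb is 9 bytes > B = 6, so hash it first: H(key) = 1c, then zero-pad to 6 bytes: K' = 1c 00 00 00 00 00.
K' ⊕ ipad = 2a 36 36 36 36 36; K' ⊕ opad = 40 5c 5c 5c 5c 5c.
m1: inner = H(2a 36 36 36 36 36 7a 7a) = 2c; tag = H(40 5c 5c 5c 5c 5c 2c) = 38
m2: inner = H(2a 36 36 36 36 36 be 7d) = 73; tag = H(40 5c 5c 5c 5c 5c 73) = 7f ← matches
m3: inner = H(2a 36 36 36 36 36 71 65) = 0e; tag = H(40 5c 5c 5c 5c 5c 0e) = 1a
m4: inner = H(2a 36 36 36 36 36 a8 fe) = de; tag = H(40 5c 5c 5c 5c 5c de) = ea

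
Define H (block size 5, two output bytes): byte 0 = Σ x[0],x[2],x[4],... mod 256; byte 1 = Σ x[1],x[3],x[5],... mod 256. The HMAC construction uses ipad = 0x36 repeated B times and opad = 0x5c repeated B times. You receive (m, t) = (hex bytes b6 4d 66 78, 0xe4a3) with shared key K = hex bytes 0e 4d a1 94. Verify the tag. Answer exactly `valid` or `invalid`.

valid

Key hex bytes 0e 4d a1 94 is 4 bytes ≤ B = 5; zero-pad to 5 bytes: K' = 0e 4d a1 94 00.
K' ⊕ ipad = 38 7b 97 a2 36; K' ⊕ opad = 52 11 fd c8 5c.
Inner hash: even-index sum = 458 mod 256 = 202; odd-index sum = 569 mod 256 = 57 → ca 39.
Outer hash (recomputed tag): even-index sum = 484 mod 256 = 228; odd-index sum = 419 mod 256 = 163 → e4 a3.
Recomputed tag = e4a3; claimed = e4a3 → match.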